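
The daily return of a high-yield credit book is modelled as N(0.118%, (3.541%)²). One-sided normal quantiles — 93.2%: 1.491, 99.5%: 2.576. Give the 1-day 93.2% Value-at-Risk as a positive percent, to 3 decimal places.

5.162%

VaR = −μ + z·σ = −(0.118%) + 1.491 × 3.541% = 5.162%.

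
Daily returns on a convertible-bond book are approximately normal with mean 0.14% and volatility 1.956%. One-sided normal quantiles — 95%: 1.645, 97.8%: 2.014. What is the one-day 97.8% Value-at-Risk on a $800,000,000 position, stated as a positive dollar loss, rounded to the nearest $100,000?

VaR = −μ + z·σ = −(0.14%) + 2.014 × 1.956% = 3.799%.
On $800,000,000: 0.03799 × $800,000,000 = $30,392,000.

$30,400,000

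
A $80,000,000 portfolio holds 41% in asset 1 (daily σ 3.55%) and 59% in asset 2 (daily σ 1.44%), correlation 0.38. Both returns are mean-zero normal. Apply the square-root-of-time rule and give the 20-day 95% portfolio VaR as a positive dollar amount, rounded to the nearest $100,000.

σ_p = √(0.41²·3.55² + 0.59²·1.44² + 2·0.38·0.41·0.59·3.55·1.44) = 1.944%.
σ_{20d} = 1.944% × √20 = 8.694%.
z(95%) = 1.645.
VaR = 1.645 × 8.694% = 14.302%; on $80,000,000 that is $11,441,600.

$11,400,000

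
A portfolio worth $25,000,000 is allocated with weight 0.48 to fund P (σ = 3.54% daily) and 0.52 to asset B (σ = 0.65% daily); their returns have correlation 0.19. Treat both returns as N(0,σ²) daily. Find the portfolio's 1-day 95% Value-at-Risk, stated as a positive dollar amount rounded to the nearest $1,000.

$738,000

σ_p² = 0.48²·3.54² + 0.52²·0.65² + 2·0.19·0.48·0.52·3.54·0.65 = 3.2198 (%²).
σ_p = √3.2198 = 1.794%.
At 95%, z = 1.645.
VaR = 1.645 × 1.794% = 2.951%; on $25,000,000 that is $737,750.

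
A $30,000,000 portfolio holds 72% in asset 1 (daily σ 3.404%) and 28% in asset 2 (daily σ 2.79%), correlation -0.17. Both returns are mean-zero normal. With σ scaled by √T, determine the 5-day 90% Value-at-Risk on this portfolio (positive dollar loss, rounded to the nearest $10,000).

$2,100,000

σ_p = √(0.72²·3.404² + 0.28²·2.79² + 2·-0.17·0.72·0.28·3.404·2.79) = 2.443%.
σ_{5d} = 2.443% × √5 = 5.463%.
z(90%) = 1.282.
VaR = 1.282 × 5.463% = 7.004%; on $30,000,000 that is $2,101,200.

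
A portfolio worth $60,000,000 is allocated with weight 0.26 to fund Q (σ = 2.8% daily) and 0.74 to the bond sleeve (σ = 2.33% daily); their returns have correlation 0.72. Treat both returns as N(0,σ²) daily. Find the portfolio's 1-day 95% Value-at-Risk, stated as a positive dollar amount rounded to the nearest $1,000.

σ_p² = 0.26²·2.8² + 0.74²·2.33² + 2·0.72·0.26·0.74·2.8·2.33 = 5.3104 (%²).
σ_p = √5.3104 = 2.304%.
At 95%, z = 1.645.
VaR = 1.645 × 2.304% = 3.790%; on $60,000,000 that is $2,274,000.

$2,274,000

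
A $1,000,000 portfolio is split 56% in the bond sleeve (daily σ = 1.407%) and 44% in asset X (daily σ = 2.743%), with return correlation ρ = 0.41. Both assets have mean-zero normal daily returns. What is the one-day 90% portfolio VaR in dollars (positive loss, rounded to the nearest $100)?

$21,700

σ_p² = 0.56²·1.407² + 0.44²·2.743² + 2·0.41·0.56·0.44·1.407·2.743 = 2.8573 (%²).
σ_p = √2.8573 = 1.690%.
At 90%, z = 1.282.
VaR = 1.282 × 1.690% = 2.167%; on $1,000,000 that is $21,670.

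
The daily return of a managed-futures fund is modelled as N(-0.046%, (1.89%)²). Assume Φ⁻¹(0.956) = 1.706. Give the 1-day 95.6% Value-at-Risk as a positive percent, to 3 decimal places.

VaR = −μ + z·σ = −(-0.046%) + 1.706 × 1.89% = 3.270%.

3.270%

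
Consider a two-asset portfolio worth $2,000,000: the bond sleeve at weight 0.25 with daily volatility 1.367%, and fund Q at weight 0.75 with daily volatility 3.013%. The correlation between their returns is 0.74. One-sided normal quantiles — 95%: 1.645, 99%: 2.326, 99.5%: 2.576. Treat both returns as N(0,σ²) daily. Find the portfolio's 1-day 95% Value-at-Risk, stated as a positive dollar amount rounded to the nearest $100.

$83,000

σ_p² = 0.25²·1.367² + 0.75²·3.013² + 2·0.74·0.25·0.75·1.367·3.013 = 6.3662 (%²).
σ_p = √6.3662 = 2.523%.
VaR = 1.645 × 2.523% = 4.150%; on $2,000,000 that is $83,000.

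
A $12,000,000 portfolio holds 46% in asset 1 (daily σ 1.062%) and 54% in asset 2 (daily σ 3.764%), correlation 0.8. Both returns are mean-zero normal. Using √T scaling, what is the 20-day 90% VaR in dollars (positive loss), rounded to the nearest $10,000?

$1,680,000

σ_p = √(0.46²·1.062² + 0.54²·3.764² + 2·0.8·0.46·0.54·1.062·3.764) = 2.441%.
σ_{20d} = 2.441% × √20 = 10.916%.
z(90%) = 1.282.
VaR = 1.282 × 10.916% = 13.994%; on $12,000,000 that is $1,679,280.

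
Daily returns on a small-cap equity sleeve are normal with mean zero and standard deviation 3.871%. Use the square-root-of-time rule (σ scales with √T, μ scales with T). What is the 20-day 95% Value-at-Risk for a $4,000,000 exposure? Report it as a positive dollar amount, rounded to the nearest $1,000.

At 95%, z = 1.645.
σ_{20d} = 3.871% × √20 = 17.312%.
VaR = 1.645 × 17.312% = 28.478%.
On $4,000,000: 0.28478 × $4,000,000 = $1,139,120.

$1,139,000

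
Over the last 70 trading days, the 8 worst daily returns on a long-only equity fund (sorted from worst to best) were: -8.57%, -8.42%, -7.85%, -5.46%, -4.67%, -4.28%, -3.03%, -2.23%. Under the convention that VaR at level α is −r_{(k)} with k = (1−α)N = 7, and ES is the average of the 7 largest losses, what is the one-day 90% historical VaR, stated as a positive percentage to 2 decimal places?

3.03%

k = 7; the 7th lowest return is -3.03%, so VaR = 3.03%.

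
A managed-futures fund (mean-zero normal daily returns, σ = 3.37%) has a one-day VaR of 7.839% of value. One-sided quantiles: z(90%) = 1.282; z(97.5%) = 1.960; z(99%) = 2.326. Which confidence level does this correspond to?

Implied z = VaR/σ = 7.839 / 3.37 = 2.326.
This matches z(99%) = 2.326.

99%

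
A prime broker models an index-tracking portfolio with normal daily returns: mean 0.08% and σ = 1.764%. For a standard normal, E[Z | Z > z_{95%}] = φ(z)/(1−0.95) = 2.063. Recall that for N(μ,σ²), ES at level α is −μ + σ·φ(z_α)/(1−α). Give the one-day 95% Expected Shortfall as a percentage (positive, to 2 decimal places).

3.56%

ES = −(0.08%) + 1.764% × 2.063 = 3.559%.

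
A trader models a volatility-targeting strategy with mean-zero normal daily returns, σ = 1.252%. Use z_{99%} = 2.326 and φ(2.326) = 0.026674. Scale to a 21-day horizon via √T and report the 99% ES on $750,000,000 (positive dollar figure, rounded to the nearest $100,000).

σ_{21d} = 1.252% × √21 = 5.737%.
ES multiplier = φ(z)/(1−α) = 0.026674/0.01 = 2.667.
ES = 5.737% × 2.667 = 15.301%; on $750,000,000: $114,757,500.

$114,800,000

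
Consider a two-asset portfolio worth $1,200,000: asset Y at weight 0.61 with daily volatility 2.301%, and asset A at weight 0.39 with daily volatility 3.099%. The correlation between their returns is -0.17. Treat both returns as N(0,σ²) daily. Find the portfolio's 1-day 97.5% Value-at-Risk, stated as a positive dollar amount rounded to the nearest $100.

$39,700

σ_p² = 0.61²·2.301² + 0.39²·3.099² + 2·-0.17·0.61·0.39·2.301·3.099 = 2.8541 (%²).
σ_p = √2.8541 = 1.689%.
At 97.5%, z = 1.960.
VaR = 1.960 × 1.689% = 3.310%; on $1,200,000 that is $39,720.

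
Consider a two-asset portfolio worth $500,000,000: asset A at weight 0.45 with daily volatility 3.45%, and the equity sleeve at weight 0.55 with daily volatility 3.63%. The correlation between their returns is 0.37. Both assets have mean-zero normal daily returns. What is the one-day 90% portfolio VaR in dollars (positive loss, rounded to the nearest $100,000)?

$18,900,000

σ_p² = 0.45²·3.45² + 0.55²·3.63² + 2·0.37·0.45·0.55·3.45·3.63 = 8.6899 (%²).
σ_p = √8.6899 = 2.948%.
At 90%, z = 1.282.
VaR = 1.282 × 2.948% = 3.779%; on $500,000,000 that is $18,895,000.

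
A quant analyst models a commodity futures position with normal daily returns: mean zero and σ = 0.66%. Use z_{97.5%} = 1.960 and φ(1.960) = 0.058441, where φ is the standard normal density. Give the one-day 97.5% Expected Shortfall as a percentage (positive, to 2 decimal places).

Tail multiplier: φ(z)/(1−α) = 0.058441 / 0.025 = 2.338.
ES = 0.66% × 2.338 = 1.543%.

1.54%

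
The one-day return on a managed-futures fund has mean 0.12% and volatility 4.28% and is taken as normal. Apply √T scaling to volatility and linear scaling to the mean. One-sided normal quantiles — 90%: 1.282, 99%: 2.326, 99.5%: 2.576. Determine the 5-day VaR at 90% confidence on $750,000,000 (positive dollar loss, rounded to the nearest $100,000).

σ_{5d} = 4.28% × √5 = 9.570%; μ_{5d} = 5 × 0.12% = 0.600%.
VaR = −(0.600%) + 1.282 × 9.570% = 11.669%.
On $750,000,000: 0.11669 × $750,000,000 = $87,517,500.

$87,500,000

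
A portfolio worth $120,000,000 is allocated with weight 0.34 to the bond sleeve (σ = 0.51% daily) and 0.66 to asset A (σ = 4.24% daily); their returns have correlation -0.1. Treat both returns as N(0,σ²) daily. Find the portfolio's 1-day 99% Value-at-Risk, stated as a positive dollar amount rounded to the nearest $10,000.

σ_p² = 0.34²·0.51² + 0.66²·4.24² + 2·-0.1·0.34·0.66·0.51·4.24 = 7.7641 (%²).
σ_p = √7.7641 = 2.786%.
At 99%, z = 2.326.
VaR = 2.326 × 2.786% = 6.480%; on $120,000,000 that is $7,776,000.

$7,780,000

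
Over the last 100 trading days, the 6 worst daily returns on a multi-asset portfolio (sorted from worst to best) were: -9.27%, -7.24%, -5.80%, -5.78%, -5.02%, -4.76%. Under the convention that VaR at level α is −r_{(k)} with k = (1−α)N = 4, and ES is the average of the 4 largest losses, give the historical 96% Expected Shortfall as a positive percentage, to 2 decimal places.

The 4 worst returns sum to -28.09%.
ES = −(-28.09%) / 4 = 7.0225% ≈ 7.02%.

7.02%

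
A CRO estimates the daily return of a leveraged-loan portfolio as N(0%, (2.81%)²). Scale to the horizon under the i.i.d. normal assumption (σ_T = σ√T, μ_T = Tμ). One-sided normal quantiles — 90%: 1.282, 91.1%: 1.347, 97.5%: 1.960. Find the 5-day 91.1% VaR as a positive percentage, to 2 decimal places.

8.46%

σ_{5d} = 2.81% × √5 = 6.283%.
VaR = 1.347 × 6.283% = 8.463%.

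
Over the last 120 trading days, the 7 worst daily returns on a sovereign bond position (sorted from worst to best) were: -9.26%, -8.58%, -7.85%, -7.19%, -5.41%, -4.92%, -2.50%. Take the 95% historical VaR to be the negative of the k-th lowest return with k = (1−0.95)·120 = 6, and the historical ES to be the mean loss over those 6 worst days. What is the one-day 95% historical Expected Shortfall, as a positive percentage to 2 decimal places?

7.20%

The 6 worst returns sum to -43.21%.
ES = −(-43.21%) / 6 = 7.2016…% ≈ 7.20%.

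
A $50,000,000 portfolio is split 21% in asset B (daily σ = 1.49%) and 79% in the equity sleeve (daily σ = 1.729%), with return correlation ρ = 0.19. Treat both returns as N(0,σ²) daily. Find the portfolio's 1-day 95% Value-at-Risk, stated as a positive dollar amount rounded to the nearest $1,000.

$1,199,000

σ_p² = 0.21²·1.49² + 0.79²·1.729² + 2·0.19·0.21·0.79·1.49·1.729 = 2.1260 (%²).
σ_p = √2.1260 = 1.458%.
At 95%, z = 1.645.
VaR = 1.645 × 1.458% = 2.398%; on $50,000,000 that is $1,199,000.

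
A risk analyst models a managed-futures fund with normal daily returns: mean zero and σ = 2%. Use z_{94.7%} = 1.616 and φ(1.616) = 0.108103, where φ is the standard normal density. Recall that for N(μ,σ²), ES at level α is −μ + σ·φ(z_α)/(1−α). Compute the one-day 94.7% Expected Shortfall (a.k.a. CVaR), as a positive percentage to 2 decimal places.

4.08%

Tail multiplier: φ(z)/(1−α) = 0.108103 / 0.053 = 2.040.
ES = 2% × 2.040 = 4.080%.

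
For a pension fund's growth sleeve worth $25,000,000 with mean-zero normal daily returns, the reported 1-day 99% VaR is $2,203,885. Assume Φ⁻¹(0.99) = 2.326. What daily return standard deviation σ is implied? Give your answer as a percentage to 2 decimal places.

VaR as a fraction: $2,203,885 / $25,000,000 = 8.816%.
σ = VaR / z = 8.816% / 2.326 = 3.790%.

3.79%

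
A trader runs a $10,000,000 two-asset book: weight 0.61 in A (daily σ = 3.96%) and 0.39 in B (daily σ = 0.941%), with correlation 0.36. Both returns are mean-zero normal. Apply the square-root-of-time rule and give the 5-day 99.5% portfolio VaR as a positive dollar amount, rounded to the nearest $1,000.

σ_p = √(0.61²·3.96² + 0.39²·0.941² + 2·0.36·0.61·0.39·3.96·0.941) = 2.571%.
σ_{5d} = 2.571% × √5 = 5.749%.
z(99.5%) = 2.576.
VaR = 2.576 × 5.749% = 14.809%; on $10,000,000 that is $1,480,900.

$1,481,000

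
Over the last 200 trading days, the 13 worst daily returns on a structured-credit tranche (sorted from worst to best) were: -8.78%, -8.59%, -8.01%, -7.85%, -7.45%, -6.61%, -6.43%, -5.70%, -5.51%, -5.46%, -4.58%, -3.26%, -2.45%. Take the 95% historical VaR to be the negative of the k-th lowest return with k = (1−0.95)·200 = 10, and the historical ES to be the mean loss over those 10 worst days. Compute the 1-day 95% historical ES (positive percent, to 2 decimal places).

7.04%

The 10 worst returns sum to -70.39%.
ES = −(-70.39%) / 10 = 7.039% ≈ 7.04%.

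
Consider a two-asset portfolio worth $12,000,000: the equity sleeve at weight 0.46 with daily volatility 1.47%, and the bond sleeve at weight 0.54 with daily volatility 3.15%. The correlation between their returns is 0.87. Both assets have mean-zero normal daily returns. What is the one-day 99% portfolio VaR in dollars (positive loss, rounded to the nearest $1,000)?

$646,000

σ_p² = 0.46²·1.47² + 0.54²·3.15² + 2·0.87·0.46·0.54·1.47·3.15 = 5.3520 (%²).
σ_p = √5.3520 = 2.313%.
At 99%, z = 2.326.
VaR = 2.326 × 2.313% = 5.380%; on $12,000,000 that is $645,600.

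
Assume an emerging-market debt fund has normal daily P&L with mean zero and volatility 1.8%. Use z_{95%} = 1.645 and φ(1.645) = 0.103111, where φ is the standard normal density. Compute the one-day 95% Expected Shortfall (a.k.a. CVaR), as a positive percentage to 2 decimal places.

Tail multiplier: φ(z)/(1−α) = 0.103111 / 0.05 = 2.062.
ES = 1.8% × 2.062 = 3.712%.

3.71%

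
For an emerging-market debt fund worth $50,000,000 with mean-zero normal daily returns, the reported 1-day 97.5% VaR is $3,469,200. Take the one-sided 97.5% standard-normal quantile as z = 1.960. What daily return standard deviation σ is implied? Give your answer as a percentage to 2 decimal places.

3.54%

VaR as a fraction: $3,469,200 / $50,000,000 = 6.938%.
σ = VaR / z = 6.938% / 1.960 = 3.540%.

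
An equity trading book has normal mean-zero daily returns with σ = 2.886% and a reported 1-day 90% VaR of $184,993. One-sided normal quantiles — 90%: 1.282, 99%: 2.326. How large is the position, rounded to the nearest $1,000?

$5,000,000

VaR as a fraction of value: z·σ = 1.282 × 2.886% = 3.69985%.
Position = $184,993 / 0.0369985 = $5,000,011.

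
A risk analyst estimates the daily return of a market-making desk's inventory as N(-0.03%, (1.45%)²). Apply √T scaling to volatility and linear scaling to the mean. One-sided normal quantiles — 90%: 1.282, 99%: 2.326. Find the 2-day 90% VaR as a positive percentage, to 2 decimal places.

2.69%

σ_{2d} = 1.45% × √2 = 2.051%; μ_{2d} = 2 × -0.03% = -0.060%.
VaR = −(-0.060%) + 1.282 × 2.051% = 2.689%.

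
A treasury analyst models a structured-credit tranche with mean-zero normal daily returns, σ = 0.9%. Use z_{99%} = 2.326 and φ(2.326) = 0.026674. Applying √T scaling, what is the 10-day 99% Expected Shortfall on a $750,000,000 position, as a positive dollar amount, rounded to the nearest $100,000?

σ_{10d} = 0.9% × √10 = 2.846%.
ES multiplier = φ(z)/(1−α) = 0.026674/0.01 = 2.667.
ES = 2.846% × 2.667 = 7.590%; on $750,000,000: $56,925,000.

$56,900,000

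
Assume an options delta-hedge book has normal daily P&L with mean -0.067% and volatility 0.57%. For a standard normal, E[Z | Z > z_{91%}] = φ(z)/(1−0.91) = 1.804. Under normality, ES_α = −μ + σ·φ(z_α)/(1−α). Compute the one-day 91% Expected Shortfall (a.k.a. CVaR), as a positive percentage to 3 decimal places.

1.095%

ES = −(-0.067%) + 0.57% × 1.804 = 1.095%.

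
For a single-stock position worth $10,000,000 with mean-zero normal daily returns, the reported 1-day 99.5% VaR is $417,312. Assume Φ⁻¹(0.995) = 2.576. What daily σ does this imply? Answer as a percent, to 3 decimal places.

1.620%

VaR as a fraction: $417,312 / $10,000,000 = 4.173%.
σ = VaR / z = 4.173% / 2.576 = 1.620%.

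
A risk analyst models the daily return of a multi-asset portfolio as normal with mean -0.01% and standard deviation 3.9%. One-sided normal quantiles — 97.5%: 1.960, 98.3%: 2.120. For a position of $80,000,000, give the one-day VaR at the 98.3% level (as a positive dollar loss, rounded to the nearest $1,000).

$6,622,000

VaR = −μ + z·σ = −(-0.01%) + 2.120 × 3.9% = 8.278%.
On $80,000,000: 0.08278 × $80,000,000 = $6,622,400.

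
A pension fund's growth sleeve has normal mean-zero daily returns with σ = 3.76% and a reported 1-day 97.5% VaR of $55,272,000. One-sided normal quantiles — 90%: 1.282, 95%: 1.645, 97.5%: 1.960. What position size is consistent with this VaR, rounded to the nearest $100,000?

VaR as a fraction of value: z·σ = 1.960 × 3.76% = 7.3696%.
Position = $55,272,000 / 0.073696 = $750,000,000.

$750,000,000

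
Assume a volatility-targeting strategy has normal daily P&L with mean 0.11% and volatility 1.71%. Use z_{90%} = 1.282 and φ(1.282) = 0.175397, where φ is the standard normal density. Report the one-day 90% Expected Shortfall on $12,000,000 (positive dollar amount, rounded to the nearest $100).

Tail multiplier: φ(z)/(1−α) = 0.175397 / 0.1 = 1.754.
ES = −(0.11%) + 1.71% × 1.754 = 2.889%.
On $12,000,000: 0.02889 × $12,000,000 = $346,680.

$346,700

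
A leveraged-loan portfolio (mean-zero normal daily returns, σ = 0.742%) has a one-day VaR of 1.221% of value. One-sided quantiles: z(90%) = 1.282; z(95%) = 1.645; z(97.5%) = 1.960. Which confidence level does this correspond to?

95%

Implied z = VaR/σ = 1.221 / 0.742 = 1.646.
This matches z(95%) = 1.645.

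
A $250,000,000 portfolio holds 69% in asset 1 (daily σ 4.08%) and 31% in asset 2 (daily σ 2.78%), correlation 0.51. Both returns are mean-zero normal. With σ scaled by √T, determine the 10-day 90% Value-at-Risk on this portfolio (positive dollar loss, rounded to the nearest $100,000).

σ_p = √(0.69²·4.08² + 0.31²·2.78² + 2·0.51·0.69·0.31·4.08·2.78) = 3.338%.
σ_{10d} = 3.338% × √10 = 10.556%.
z(90%) = 1.282.
VaR = 1.282 × 10.556% = 13.533%; on $250,000,000 that is $33,832,500.

$33,800,000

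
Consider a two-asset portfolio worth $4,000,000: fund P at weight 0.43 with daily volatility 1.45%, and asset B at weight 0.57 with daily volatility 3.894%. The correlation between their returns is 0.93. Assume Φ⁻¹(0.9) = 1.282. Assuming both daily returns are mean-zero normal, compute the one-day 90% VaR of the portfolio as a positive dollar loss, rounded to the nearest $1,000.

σ_p² = 0.43²·1.45² + 0.57²·3.894² + 2·0.93·0.43·0.57·1.45·3.894 = 7.8894 (%²).
σ_p = √7.8894 = 2.809%.
VaR = 1.282 × 2.809% = 3.601%; on $4,000,000 that is $144,040.

$144,000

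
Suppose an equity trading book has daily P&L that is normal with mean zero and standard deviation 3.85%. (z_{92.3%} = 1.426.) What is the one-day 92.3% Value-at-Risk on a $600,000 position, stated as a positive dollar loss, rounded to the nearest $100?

VaR = z·σ = 1.426 × 3.85% = 5.490%.
On $600,000: 0.05490 × $600,000 = $32,940.

$32,900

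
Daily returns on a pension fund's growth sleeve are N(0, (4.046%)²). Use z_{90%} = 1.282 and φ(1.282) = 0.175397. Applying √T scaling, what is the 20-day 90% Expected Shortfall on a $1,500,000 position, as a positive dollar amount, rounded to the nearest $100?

$476,100

σ_{20d} = 4.046% × √20 = 18.094%.
ES multiplier = φ(z)/(1−α) = 0.175397/0.1 = 1.754.
ES = 18.094% × 1.754 = 31.737%; on $1,500,000: $476,055.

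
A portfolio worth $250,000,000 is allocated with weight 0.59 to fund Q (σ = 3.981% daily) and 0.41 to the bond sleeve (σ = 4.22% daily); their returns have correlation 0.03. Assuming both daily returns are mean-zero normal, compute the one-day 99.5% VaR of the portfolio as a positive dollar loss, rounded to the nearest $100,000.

σ_p² = 0.59²·3.981² + 0.41²·4.22² + 2·0.03·0.59·0.41·3.981·4.22 = 8.7542 (%²).
σ_p = √8.7542 = 2.959%.
At 99.5%, z = 2.576.
VaR = 2.576 × 2.959% = 7.622%; on $250,000,000 that is $19,055,000.

$19,100,000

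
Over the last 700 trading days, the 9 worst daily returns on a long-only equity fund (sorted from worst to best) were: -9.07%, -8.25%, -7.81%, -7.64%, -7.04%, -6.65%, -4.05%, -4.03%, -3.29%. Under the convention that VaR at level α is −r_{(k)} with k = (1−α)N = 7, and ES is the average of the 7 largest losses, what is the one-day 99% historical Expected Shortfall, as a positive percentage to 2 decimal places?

The 7 worst returns sum to -50.51%.
ES = −(-50.51%) / 7 = 7.2157…% ≈ 7.22%.

7.22%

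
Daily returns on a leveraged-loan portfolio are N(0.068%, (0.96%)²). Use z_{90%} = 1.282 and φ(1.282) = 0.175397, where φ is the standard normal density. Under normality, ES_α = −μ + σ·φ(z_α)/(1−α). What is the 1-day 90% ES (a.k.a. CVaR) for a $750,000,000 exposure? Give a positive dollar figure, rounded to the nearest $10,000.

$12,120,000

Tail multiplier: φ(z)/(1−α) = 0.175397 / 0.1 = 1.754.
ES = −(0.068%) + 0.96% × 1.754 = 1.616%.
On $750,000,000: 0.01616 × $750,000,000 = $12,120,000.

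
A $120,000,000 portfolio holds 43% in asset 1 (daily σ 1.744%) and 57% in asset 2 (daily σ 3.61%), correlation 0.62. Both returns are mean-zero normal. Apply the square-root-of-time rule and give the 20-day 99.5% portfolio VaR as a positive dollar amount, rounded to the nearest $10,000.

$35,810,000

σ_p = √(0.43²·1.744² + 0.57²·3.61² + 2·0.62·0.43·0.57·1.744·3.61) = 2.590%.
σ_{20d} = 2.590% × √20 = 11.583%.
z(99.5%) = 2.576.
VaR = 2.576 × 11.583% = 29.838%; on $120,000,000 that is $35,805,600.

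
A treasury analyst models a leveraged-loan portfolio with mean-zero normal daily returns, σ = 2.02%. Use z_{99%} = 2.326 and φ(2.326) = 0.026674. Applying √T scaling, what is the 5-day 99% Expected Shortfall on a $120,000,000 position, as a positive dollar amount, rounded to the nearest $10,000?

$14,460,000

σ_{5d} = 2.02% × √5 = 4.517%.
ES multiplier = φ(z)/(1−α) = 0.026674/0.01 = 2.667.
ES = 4.517% × 2.667 = 12.047%; on $120,000,000: $14,456,400.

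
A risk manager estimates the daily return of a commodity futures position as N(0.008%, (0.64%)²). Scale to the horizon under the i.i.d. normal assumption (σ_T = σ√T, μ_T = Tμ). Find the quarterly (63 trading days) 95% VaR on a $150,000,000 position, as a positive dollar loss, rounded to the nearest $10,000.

At 95%, z = 1.645.
σ_{63d} = 0.64% × √63 = 5.080%; μ_{63d} = 63 × 0.008% = 0.504%.
VaR = −(0.504%) + 1.645 × 5.080% = 7.853%.
On $150,000,000: 0.07853 × $150,000,000 = $11,779,500.

$11,780,000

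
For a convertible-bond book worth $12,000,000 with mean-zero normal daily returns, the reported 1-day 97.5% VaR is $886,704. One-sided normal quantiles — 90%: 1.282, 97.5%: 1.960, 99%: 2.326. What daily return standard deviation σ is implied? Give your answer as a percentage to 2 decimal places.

3.77%

VaR as a fraction: $886,704 / $12,000,000 = 7.389%.
σ = VaR / z = 7.389% / 1.960 = 3.770%.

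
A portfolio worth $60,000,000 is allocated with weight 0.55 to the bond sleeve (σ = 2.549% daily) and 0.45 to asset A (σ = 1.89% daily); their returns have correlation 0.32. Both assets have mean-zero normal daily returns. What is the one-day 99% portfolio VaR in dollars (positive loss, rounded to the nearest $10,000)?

$2,590,000

σ_p² = 0.55²·2.549² + 0.45²·1.89² + 2·0.32·0.55·0.45·2.549·1.89 = 3.4519 (%²).
σ_p = √3.4519 = 1.858%.
At 99%, z = 2.326.
VaR = 2.326 × 1.858% = 4.322%; on $60,000,000 that is $2,593,200.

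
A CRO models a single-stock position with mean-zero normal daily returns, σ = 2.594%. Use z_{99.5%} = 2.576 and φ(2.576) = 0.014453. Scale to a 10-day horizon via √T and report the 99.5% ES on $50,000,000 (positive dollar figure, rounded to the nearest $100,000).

$11,900,000

σ_{10d} = 2.594% × √10 = 8.203%.
ES multiplier = φ(z)/(1−α) = 0.014453/0.005 = 2.891.
ES = 8.203% × 2.891 = 23.715%; on $50,000,000: $11,857,500.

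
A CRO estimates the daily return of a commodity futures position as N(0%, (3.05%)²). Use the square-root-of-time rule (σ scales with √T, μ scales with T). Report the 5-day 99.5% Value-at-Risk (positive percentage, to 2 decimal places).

At 99.5%, z = 2.576.
σ_{5d} = 3.05% × √5 = 6.820%.
VaR = 2.576 × 6.820% = 17.568%.

17.57%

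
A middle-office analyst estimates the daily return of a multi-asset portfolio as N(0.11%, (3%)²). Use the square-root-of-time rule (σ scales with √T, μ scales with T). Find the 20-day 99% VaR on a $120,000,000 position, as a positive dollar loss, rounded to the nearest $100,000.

At 99%, z = 2.326.
σ_{20d} = 3% × √20 = 13.416%; μ_{20d} = 20 × 0.11% = 2.200%.
VaR = −(2.200%) + 2.326 × 13.416% = 29.006%.
On $120,000,000: 0.29006 × $120,000,000 = $34,807,200.

$34,800,000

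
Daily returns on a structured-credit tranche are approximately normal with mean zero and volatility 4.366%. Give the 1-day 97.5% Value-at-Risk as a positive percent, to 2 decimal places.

8.56%

At 97.5% one-sided, z = 1.960.
VaR = z·σ = 1.960 × 4.366% = 8.557%.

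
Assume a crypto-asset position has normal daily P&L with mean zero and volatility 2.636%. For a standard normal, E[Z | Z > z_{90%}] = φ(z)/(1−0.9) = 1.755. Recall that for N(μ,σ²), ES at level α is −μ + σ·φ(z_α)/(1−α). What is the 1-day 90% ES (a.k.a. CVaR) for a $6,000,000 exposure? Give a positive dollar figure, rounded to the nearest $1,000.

$278,000

ES = 2.636% × 1.755 = 4.626%.
On $6,000,000: 0.04626 × $6,000,000 = $277,560.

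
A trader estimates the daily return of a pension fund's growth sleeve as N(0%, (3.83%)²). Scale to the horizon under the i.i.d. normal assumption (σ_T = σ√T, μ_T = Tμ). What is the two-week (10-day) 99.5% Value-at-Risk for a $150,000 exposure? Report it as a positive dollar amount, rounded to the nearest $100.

$46,800

At 99.5%, z = 2.576.
σ_{10d} = 3.83% × √10 = 12.112%.
VaR = 2.576 × 12.112% = 31.201%.
On $150,000: 0.31201 × $150,000 = $46,802.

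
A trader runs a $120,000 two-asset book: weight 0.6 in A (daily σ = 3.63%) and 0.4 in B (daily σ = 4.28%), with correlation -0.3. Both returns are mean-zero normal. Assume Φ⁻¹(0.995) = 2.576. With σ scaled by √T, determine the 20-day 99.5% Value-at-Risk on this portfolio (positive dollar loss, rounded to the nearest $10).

σ_p = √(0.6²·3.63² + 0.4²·4.28² + 2·-0.3·0.6·0.4·3.63·4.28) = 2.332%.
σ_{20d} = 2.332% × √20 = 10.429%.
VaR = 2.576 × 10.429% = 26.865%; on $120,000 that is $32,238.

$32,240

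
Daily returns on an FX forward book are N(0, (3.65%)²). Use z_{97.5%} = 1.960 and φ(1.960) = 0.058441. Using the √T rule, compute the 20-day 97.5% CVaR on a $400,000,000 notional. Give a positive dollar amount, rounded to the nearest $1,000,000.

σ_{20d} = 3.65% × √20 = 16.323%.
ES multiplier = φ(z)/(1−α) = 0.058441/0.025 = 2.338.
ES = 16.323% × 2.338 = 38.163%; on $400,000,000: $152,652,000.

$153,000,000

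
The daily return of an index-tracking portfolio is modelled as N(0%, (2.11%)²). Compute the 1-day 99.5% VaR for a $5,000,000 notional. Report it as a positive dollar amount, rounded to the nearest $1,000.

$272,000

At 99.5% one-sided, z = 2.576.
VaR = z·σ = 2.576 × 2.11% = 5.435%.
On $5,000,000: 0.05435 × $5,000,000 = $271,750.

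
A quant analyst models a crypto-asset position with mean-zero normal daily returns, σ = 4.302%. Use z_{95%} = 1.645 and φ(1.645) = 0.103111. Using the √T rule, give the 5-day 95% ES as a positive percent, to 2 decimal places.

σ_{5d} = 4.302% × √5 = 9.620%.
ES multiplier = φ(z)/(1−α) = 0.103111/0.05 = 2.062.
ES = 9.620% × 2.062 = 19.836%.

19.84%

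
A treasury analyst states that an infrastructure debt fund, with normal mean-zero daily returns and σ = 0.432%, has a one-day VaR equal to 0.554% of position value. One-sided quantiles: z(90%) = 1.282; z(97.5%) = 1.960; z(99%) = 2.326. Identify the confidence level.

90%

Implied z = VaR/σ = 0.554 / 0.432 = 1.282.
This matches z(90%) = 1.282.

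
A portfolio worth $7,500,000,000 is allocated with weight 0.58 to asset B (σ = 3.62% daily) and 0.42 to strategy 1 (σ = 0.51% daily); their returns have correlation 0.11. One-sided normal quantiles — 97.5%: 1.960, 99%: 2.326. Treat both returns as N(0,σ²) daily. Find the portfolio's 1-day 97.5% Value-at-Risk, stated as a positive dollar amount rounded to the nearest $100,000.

$313,700,000

σ_p² = 0.58²·3.62² + 0.42²·0.51² + 2·0.11·0.58·0.42·3.62·0.51 = 4.5531 (%²).
σ_p = √4.5531 = 2.134%.
VaR = 1.960 × 2.134% = 4.183%; on $7,500,000,000 that is $313,725,000.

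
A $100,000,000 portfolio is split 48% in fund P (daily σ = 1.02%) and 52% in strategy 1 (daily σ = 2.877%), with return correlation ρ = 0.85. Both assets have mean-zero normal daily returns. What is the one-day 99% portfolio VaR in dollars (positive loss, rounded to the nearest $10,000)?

σ_p² = 0.48²·1.02² + 0.52²·2.877² + 2·0.85·0.48·0.52·1.02·2.877 = 3.7230 (%²).
σ_p = √3.7230 = 1.930%.
At 99%, z = 2.326.
VaR = 2.326 × 1.930% = 4.489%; on $100,000,000 that is $4,489,000.

$4,490,000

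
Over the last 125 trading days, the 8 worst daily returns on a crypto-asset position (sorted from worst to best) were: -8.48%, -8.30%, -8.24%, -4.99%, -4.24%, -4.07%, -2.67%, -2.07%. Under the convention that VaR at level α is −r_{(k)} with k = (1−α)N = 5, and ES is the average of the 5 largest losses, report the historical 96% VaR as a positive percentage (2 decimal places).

k = 5; the 5th lowest return is -4.24%, so VaR = 4.24%.

4.24%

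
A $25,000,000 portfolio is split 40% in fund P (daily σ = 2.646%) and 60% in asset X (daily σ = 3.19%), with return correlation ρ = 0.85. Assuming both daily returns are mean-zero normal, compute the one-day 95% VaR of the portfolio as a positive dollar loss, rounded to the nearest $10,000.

$1,180,000

σ_p² = 0.4²·2.646² + 0.6²·3.19² + 2·0.85·0.4·0.6·2.646·3.19 = 8.2274 (%²).
σ_p = √8.2274 = 2.868%.
At 95%, z = 1.645.
VaR = 1.645 × 2.868% = 4.718%; on $25,000,000 that is $1,179,500.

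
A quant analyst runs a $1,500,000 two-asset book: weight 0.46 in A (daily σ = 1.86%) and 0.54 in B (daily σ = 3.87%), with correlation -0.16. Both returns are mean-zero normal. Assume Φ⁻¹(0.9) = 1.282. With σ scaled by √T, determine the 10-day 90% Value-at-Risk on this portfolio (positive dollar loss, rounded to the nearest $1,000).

σ_p = √(0.46²·1.86² + 0.54²·3.87² + 2·-0.16·0.46·0.54·1.86·3.87) = 2.128%.
σ_{10d} = 2.128% × √10 = 6.729%.
VaR = 1.282 × 6.729% = 8.627%; on $1,500,000 that is $129,405.

$129,000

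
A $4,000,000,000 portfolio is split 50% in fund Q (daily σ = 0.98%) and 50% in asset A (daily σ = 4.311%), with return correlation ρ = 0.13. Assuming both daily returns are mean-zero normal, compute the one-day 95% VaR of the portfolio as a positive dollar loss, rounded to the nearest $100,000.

$149,500,000

σ_p² = 0.5²·0.98² + 0.5²·4.311² + 2·0.13·0.5·0.5·0.98·4.311 = 5.1609 (%²).
σ_p = √5.1609 = 2.272%.
At 95%, z = 1.645.
VaR = 1.645 × 2.272% = 3.737%; on $4,000,000,000 that is $149,480,000.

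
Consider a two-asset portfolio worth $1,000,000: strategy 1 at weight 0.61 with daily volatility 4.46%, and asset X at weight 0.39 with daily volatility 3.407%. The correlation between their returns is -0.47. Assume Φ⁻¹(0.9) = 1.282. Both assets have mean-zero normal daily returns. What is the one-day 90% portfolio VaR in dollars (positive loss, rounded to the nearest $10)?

$30,790

σ_p² = 0.61²·4.46² + 0.39²·3.407² + 2·-0.47·0.61·0.39·4.46·3.407 = 5.7691 (%²).
σ_p = √5.7691 = 2.402%.
VaR = 1.282 × 2.402% = 3.079%; on $1,000,000 that is $30,790.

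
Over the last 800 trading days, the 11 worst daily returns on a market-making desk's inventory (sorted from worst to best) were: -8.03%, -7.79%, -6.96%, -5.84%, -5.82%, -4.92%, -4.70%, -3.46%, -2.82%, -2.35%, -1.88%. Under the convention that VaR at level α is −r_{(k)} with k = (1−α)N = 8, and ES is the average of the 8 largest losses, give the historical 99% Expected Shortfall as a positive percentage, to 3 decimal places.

The 8 worst returns sum to -47.52%.
ES = −(-47.52%) / 8 = 5.94% ≈ 5.940%.

5.940%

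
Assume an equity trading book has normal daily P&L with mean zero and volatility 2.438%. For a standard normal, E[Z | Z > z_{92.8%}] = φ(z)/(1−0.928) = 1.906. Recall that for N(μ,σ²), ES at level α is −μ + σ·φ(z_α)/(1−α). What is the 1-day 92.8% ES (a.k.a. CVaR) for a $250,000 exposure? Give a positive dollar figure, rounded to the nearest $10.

ES = 2.438% × 1.906 = 4.647%.
On $250,000: 0.04647 × $250,000 = $11,618.

$11,620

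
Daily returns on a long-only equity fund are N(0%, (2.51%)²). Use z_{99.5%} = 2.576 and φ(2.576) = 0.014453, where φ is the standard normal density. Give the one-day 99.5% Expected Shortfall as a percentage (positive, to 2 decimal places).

Tail multiplier: φ(z)/(1−α) = 0.014453 / 0.005 = 2.891.
ES = 2.51% × 2.891 = 7.256%.

7.26%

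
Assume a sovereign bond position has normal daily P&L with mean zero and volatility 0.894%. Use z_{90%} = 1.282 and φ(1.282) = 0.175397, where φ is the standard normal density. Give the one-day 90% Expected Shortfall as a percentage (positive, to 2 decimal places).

1.57%

Tail multiplier: φ(z)/(1−α) = 0.175397 / 0.1 = 1.754.
ES = 0.894% × 1.754 = 1.568%.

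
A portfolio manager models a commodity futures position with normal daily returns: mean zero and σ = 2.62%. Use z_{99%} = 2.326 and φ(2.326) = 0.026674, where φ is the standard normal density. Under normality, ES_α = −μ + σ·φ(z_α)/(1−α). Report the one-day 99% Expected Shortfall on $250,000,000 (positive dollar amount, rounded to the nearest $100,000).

Tail multiplier: φ(z)/(1−α) = 0.026674 / 0.01 = 2.667.
ES = 2.62% × 2.667 = 6.988%.
On $250,000,000: 0.06988 × $250,000,000 = $17,470,000.

$17,500,000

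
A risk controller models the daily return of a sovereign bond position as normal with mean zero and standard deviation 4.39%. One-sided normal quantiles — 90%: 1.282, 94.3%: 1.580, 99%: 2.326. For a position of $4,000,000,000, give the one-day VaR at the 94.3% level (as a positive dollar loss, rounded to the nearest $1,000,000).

$277,000,000

VaR = z·σ = 1.580 × 4.39% = 6.936%.
On $4,000,000,000: 0.06936 × $4,000,000,000 = $277,440,000.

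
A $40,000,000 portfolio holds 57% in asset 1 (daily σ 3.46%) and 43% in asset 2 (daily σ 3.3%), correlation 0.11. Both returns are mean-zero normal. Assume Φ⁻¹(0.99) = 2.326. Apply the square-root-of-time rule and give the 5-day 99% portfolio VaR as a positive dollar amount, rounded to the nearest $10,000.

σ_p = √(0.57²·3.46² + 0.43²·3.3² + 2·0.11·0.57·0.43·3.46·3.3) = 2.553%.
σ_{5d} = 2.553% × √5 = 5.709%.
VaR = 2.326 × 5.709% = 13.279%; on $40,000,000 that is $5,311,600.

$5,310,000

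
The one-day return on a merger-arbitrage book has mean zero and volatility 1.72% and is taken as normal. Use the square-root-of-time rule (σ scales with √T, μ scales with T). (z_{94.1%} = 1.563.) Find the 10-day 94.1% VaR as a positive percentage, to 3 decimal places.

σ_{10d} = 1.72% × √10 = 5.439%.
VaR = 1.563 × 5.439% = 8.501%.

8.501%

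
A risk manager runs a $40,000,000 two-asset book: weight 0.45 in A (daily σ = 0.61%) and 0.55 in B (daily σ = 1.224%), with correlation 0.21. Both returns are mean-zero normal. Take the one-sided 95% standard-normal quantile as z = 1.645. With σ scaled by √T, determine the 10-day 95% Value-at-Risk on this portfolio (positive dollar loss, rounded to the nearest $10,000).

$1,620,000

σ_p = √(0.45²·0.61² + 0.55²·1.224² + 2·0.21·0.45·0.55·0.61·1.224) = 0.779%.
σ_{10d} = 0.779% × √10 = 2.463%.
VaR = 1.645 × 2.463% = 4.052%; on $40,000,000 that is $1,620,800.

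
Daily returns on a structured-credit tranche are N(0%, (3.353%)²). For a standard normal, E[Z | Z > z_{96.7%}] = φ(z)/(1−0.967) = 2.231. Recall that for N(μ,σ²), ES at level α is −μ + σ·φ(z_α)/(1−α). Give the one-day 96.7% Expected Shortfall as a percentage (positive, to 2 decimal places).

ES = 3.353% × 2.231 = 7.481%.

7.48%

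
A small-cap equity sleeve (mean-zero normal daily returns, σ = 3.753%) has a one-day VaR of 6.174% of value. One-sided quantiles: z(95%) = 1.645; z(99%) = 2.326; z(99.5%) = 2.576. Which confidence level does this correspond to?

Implied z = VaR/σ = 6.174 / 3.753 = 1.645.
This matches z(95%) = 1.645.

95%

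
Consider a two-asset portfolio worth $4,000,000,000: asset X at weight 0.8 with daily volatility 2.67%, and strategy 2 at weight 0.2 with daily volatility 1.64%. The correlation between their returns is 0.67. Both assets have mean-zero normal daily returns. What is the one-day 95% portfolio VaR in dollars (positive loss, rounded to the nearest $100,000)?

$155,800,000

σ_p² = 0.8²·2.67² + 0.2²·1.64² + 2·0.67·0.8·0.2·2.67·1.64 = 5.6089 (%²).
σ_p = √5.6089 = 2.368%.
At 95%, z = 1.645.
VaR = 1.645 × 2.368% = 3.895%; on $4,000,000,000 that is $155,800,000.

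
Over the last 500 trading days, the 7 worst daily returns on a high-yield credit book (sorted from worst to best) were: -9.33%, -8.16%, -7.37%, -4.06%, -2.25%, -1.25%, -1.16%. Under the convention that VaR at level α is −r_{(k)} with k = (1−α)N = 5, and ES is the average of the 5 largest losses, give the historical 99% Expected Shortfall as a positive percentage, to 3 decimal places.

The 5 worst returns sum to -31.17%.
ES = −(-31.17%) / 5 = 6.234%.

6.234%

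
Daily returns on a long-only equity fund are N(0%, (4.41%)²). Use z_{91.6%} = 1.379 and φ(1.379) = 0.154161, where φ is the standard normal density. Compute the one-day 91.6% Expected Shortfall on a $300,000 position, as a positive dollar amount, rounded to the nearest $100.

$24,300

Tail multiplier: φ(z)/(1−α) = 0.154161 / 0.084 = 1.835.
ES = 4.41% × 1.835 = 8.092%.
On $300,000: 0.08092 × $300,000 = $24,276.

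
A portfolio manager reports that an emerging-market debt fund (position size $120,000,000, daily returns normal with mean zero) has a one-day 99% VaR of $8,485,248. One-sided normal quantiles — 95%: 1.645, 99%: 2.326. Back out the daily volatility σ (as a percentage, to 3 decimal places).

VaR as a fraction: $8,485,248 / $120,000,000 = 7.071%.
σ = VaR / z = 7.071% / 2.326 = 3.040%.

3.040%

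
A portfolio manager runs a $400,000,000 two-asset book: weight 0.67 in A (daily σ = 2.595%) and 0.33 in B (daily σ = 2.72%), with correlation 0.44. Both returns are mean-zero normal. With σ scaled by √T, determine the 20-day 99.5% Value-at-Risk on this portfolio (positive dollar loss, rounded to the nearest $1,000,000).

σ_p = √(0.67²·2.595² + 0.33²·2.72² + 2·0.44·0.67·0.33·2.595·2.72) = 2.281%.
σ_{20d} = 2.281% × √20 = 10.201%.
z(99.5%) = 2.576.
VaR = 2.576 × 10.201% = 26.278%; on $400,000,000 that is $105,112,000.

$105,000,000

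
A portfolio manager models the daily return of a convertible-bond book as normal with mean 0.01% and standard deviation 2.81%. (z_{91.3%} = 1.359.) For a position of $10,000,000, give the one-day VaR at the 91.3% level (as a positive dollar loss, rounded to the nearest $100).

$380,900

VaR = −μ + z·σ = −(0.01%) + 1.359 × 2.81% = 3.809%.
On $10,000,000: 0.03809 × $10,000,000 = $380,900.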